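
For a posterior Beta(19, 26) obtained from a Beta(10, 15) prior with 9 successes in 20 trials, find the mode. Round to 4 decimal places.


Mode = (alpha - 1) / (alpha + beta - 2)
= 18 / 43
= 0.4186

0.4186


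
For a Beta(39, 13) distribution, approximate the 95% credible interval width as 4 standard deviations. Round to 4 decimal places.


Variance of Beta(a,b) = ab / ((a+b)^2 * (a+b+1))
= 39*13 / ((52)^2 * 53)
= 0.0035
SD = sqrt(0.0035) = 0.0595
Width = 4 * SD = 0.2379

0.2379


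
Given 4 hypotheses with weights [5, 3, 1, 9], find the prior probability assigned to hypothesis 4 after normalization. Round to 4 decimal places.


To normalize, divide each weight by the sum of all weights.
Sum = 18
Prior(H4) = 9/18 = 0.5

0.5


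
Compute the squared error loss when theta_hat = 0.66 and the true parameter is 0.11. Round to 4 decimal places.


L = (theta_hat - theta_true)^2
= (0.66 - 0.11)^2
= 0.55^2 = 0.3025

0.3025


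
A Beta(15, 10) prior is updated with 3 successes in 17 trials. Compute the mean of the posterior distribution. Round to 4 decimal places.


After update: Beta(18, 24)
Mean = 18 / (18 + 24) = 18 / 42
= 0.4286

0.4286


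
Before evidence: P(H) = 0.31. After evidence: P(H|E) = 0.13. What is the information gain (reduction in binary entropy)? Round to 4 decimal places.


Prior entropy = 0.8932
Posterior entropy = 0.5574
Information gain = 0.8932 - 0.5574 = 0.3357

0.3357


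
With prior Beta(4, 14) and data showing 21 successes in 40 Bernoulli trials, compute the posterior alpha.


Conjugate update: alpha_posterior = alpha_prior + k
= 4 + 21 = 25

25


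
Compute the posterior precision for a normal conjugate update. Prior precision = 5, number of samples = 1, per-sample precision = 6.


tau_post = tau_0 + n * tau
= 5 + 1 * 6 = 11

11


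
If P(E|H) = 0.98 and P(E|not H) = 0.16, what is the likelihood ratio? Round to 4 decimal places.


Likelihood ratio = P(E|H) / P(E|not H)
= 0.98 / 0.16
= 6.125

6.125


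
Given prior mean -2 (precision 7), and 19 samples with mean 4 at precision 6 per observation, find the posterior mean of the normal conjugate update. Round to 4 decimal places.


The posterior mean is a precision-weighted average of prior and data.
Post. prec. = 7 + 114 = 121
Post. mean = (-14 + 456)/121 = 442/121 = 3.6529

3.6529


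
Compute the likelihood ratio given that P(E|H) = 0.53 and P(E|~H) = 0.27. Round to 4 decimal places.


LR = P(E|H) / P(E|~H)
= 0.53 / 0.27 = 1.963

1.963


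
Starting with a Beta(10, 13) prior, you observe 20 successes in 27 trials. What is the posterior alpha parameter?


For a Beta-Binomial conjugate model:
Posterior alpha = prior alpha + number of successes
= 10 + 20 = 30

30


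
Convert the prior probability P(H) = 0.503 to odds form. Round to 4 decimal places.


P(not H) = 1 - 0.503 = 0.497
Odds = 0.503 / 0.497 = 1.0121

1.0121


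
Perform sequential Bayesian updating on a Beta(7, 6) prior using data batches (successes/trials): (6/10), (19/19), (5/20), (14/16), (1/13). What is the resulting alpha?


Accumulate successes: 45
Posterior alpha = prior alpha + sum of successes
= 7 + 45 = 52

52


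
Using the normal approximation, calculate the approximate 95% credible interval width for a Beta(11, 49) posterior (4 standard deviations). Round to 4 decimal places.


Var(Beta) = 11*49/(60^2 * 61) = 0.0025
SD = 0.0495
Width ~ 4*SD = 0.1982

0.1982


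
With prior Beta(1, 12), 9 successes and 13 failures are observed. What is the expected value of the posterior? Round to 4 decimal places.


Posterior = Beta(10, 25)
E[theta] = alpha/(alpha+beta)
= 10/35 = 0.2857

0.2857


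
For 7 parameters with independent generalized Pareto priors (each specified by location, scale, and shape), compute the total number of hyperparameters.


A generalized Pareto prior has 3 hyperparameters per parameter.
Total = 7 * 3 = 21

21


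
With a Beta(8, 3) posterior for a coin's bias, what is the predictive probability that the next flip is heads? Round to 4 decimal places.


The predictive probability equals the posterior mean.
P(next = heads) = alpha / (alpha + beta)
= 8 / 11 = 0.7273

0.7273


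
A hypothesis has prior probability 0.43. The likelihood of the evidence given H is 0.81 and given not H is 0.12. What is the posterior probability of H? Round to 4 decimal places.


Using Bayes' theorem:
P(E) = 0.43 * 0.81 + 0.57 * 0.12
P(E) = 0.4167
P(H|E) = (0.43 * 0.81) / 0.4167 = 0.8359

0.8359


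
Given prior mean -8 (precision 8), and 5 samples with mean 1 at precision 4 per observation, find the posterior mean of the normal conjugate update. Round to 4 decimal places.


The posterior mean is a precision-weighted average of prior and data.
Post. prec. = 8 + 20 = 28
Post. mean = (-64 + 20)/28 = -44/28 = -1.5714

-1.5714


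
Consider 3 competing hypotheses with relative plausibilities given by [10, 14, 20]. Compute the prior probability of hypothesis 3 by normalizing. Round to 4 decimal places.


Sum of weights = 10 + 14 + 20 = 44
Normalized prior for H3 = 20 / 44
= 0.4545

0.4545


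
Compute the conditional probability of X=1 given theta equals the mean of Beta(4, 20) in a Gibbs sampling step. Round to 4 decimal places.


Mean of Beta(4, 20) = 0.1667
P(X=1 | theta=0.1667) = 0.1667

0.1667


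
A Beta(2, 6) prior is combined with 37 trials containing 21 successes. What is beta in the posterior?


In conjugate updating:
beta_posterior = beta_prior + (n - k)
= 6 + (37 - 21)
= 6 + 16 = 22

22


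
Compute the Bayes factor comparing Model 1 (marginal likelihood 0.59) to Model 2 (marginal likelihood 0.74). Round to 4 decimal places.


BF12 = marginal likelihood of M1 / marginal likelihood of M2
= 0.59/0.74
= 0.7973

0.7973


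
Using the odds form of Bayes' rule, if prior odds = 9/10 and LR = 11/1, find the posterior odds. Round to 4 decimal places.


Bayes' rule in odds form: posterior odds = prior odds * LR
= (9 * 11) / (10 * 1)
= 99/10 = 9.9

9.9


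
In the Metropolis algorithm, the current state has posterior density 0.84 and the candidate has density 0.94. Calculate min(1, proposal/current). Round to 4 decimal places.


Ratio = 0.94/0.84 = 1.119
Acceptance probability = min(1, 1.119)
= 1.0

1.0


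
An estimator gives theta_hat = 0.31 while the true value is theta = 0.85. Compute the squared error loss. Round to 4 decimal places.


The squared error loss is (theta_hat - theta)^2
= (0.31 - 0.85)^2
= (-0.54)^2 = 0.2916

0.2916


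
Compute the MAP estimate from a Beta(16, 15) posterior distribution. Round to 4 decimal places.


MAP = mode of Beta distribution
= (alpha - 1)/(alpha + beta - 2)
= (16-1)/(16+15-2)
= 15/29 = 0.5172

0.5172


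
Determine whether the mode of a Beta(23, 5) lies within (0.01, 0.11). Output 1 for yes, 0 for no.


First find the mode: (a-1)/(a+b-2) = 0.8462
Is 0.8462 in (0.01, 0.11)? 0

0


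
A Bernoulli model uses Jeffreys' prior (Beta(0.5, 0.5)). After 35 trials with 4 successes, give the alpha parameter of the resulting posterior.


Posterior = Beta(prior_alpha + successes, prior_beta + failures)
= Beta(0.5 + 4, 0.5 + 31)
Posterior alpha = 0.5 + k = 0.5 + 4 = 4.5

4.5


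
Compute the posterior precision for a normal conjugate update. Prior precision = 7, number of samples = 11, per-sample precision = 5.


tau_post = tau_0 + n * tau
= 7 + 11 * 5 = 62

62


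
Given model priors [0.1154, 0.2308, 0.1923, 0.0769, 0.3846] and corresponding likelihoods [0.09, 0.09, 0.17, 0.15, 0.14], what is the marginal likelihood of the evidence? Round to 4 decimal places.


P(E) = sum_i P(M_i) P(E|M_i)
= 0.0104 + 0.0208 + 0.0327 + 0.0115 + 0.0538
= 0.1292

0.1292


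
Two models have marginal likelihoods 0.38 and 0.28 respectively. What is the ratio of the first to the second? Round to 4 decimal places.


Evidence ratio = 0.38 / 0.28
= 1.3571

1.3571


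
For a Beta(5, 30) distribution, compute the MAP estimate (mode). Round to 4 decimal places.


MAP = mode = (a-1)/(a+b-2)
= (5-1)/(5+30-2)
= 4/33 = 0.1212

0.1212


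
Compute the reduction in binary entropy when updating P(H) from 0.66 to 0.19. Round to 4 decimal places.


H_before = -p*log2(p) - (1-p)*log2(1-p) for p=0.66: 0.9248
H_after for p=0.19: 0.7015
Reduction = 0.9248 - 0.7015 = 0.2233

0.2233


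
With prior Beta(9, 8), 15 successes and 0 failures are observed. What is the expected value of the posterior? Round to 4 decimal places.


Posterior = Beta(24, 8)
E[theta] = alpha/(alpha+beta)
= 24/32 = 0.75

0.75


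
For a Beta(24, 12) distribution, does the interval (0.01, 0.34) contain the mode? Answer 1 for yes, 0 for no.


Mode of Beta(a,b) = (a-1)/(a+b-2)
= (24-1)/(24+12-2) = 0.6765
Check: 0.01 <= 0.6765 <= 0.34?
Result: 0

0


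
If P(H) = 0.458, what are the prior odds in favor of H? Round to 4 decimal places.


Prior odds = P(H) / (1 - P(H))
= 0.458 / 0.542
= 0.845

0.845


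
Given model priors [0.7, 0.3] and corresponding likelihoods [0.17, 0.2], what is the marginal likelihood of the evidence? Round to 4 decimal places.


P(E) = sum_i P(M_i) P(E|M_i)
= 0.119 + 0.06
= 0.179

0.179


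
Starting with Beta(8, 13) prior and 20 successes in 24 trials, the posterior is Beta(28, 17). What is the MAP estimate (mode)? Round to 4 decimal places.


The mode of Beta(a, b) when a > 1 and b > 1 is (a-1)/(a+b-2)
= (28 - 1) / (28 + 17 - 2)
= 27 / 43
= 0.6279

0.6279


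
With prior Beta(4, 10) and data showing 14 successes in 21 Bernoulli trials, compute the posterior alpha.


Conjugate update: alpha_posterior = alpha_prior + k
= 4 + 14 = 18

18


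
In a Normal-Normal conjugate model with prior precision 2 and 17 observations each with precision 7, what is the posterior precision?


Posterior precision = prior precision + n * observation precision
= 2 + 17 * 7
= 2 + 119 = 121

121


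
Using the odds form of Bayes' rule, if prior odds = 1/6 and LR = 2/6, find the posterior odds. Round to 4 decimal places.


Bayes' rule in odds form: posterior odds = prior odds * LR
= (1 * 2) / (6 * 6)
= 2/36 = 0.0556

0.0556


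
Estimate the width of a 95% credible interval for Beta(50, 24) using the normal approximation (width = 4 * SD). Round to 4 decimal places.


For Beta(a,b): Var = ab/((a+b)^2(a+b+1))
Var = 0.0029, SD = 0.0541
Approximate 95% CI width = 4 * 0.0541 = 0.2162

0.2162


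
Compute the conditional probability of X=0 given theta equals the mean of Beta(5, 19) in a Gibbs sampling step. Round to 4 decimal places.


Mean of Beta(5, 19) = 0.2083
P(X=0 | theta=0.2083) = 0.7917

0.7917


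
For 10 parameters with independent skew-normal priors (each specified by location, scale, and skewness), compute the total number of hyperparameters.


A skew-normal prior has 3 hyperparameters per parameter.
Total = 10 * 3 = 30

30


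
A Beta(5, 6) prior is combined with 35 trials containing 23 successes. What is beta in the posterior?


In conjugate updating:
beta_posterior = beta_prior + (n - k)
= 6 + (35 - 23)
= 6 + 12 = 18

18


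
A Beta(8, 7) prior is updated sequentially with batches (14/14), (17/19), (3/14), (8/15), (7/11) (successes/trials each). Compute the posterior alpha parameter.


Sequential conjugate updating is equivalent to a single batch update.
Total successes across all batches = 49
alpha_posterior = alpha_prior + total_successes = 8 + 49
= 57

57


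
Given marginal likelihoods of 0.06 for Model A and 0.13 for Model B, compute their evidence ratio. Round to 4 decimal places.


Ratio = ML(A) / ML(B) = 0.06/0.13
= 0.4615

0.4615


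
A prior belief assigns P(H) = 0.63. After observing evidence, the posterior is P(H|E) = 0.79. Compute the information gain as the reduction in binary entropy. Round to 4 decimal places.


H(prior) = -0.63*log2(0.63) - 0.37*log2(0.37)
= 0.9507
H(post) = -0.79*log2(0.79) - 0.21*log2(0.21)
= 0.7415
IG = 0.9507 - 0.7415 = 0.2092

0.2092


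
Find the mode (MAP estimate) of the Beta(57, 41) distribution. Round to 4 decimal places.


For Beta(a,b) with a,b > 1:
Mode = (a-1)/(a+b-2) = (57-1)/(98-2)
= 56/96 = 0.5833

0.5833


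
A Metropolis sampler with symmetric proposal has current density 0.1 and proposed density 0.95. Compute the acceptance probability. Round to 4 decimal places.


For symmetric proposals, acceptance = min(1, pi(x*)/pi(x))
= min(1, 0.95/0.1)
= min(1, 9.5) = 1.0

1.0


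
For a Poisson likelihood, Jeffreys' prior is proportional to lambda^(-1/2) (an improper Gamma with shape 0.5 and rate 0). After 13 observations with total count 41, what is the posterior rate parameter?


Jeffreys' prior for Poisson is proportional to lambda^(-1/2).
Posterior is Gamma(0.5 + S, 0 + n) = Gamma(0.5 + 41, 13).
Posterior rate = 0 + n = 13

13.0


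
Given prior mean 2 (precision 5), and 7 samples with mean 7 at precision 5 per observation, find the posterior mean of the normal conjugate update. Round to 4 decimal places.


The posterior mean is a precision-weighted average of prior and data.
Post. prec. = 5 + 35 = 40
Post. mean = (10 + 245)/40 = 255/40 = 6.375

6.375


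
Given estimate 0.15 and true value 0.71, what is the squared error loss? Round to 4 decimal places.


Squared error = (estimate - true)^2
Difference = -0.56
Loss = -0.56^2 = 0.3136

0.3136


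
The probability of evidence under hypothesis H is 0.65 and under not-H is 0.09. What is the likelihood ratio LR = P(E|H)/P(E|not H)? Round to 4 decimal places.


LR = 0.65 / 0.09
= 7.2222

7.2222


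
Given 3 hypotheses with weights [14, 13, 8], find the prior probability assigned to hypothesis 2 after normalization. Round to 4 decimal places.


To normalize, divide each weight by the sum of all weights.
Sum = 35
Prior(H2) = 13/35 = 0.3714

0.3714


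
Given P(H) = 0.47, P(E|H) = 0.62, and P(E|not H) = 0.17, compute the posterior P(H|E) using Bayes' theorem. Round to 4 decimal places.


By Bayes' theorem: P(H|E) = P(E|H)*P(H) / P(E)
P(E) = P(E|H)*P(H) + P(E|not H)*P(not H)
P(E) = 0.62*0.47 + 0.17*0.53 = 0.3815
P(H|E) = 0.62*0.47 / 0.3815 = 0.7638

0.7638


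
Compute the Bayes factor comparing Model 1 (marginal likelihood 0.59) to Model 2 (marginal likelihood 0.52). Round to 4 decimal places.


BF12 = marginal likelihood of M1 / marginal likelihood of M2
= 0.59/0.52
= 1.1346

1.1346


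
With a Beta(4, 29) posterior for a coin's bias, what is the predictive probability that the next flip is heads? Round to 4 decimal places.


The predictive probability equals the posterior mean.
P(next = heads) = alpha / (alpha + beta)
= 4 / 33 = 0.1212

0.1212


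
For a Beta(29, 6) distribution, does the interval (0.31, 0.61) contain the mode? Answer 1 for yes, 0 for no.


Mode of Beta(a,b) = (a-1)/(a+b-2)
= (29-1)/(29+6-2) = 0.8485
Check: 0.31 <= 0.8485 <= 0.61?
Result: 0

0


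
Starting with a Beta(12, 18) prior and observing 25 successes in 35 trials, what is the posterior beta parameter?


Posterior beta = prior beta + failures
Failures = 35 - 25 = 10
beta_post = 18 + 10 = 28

28


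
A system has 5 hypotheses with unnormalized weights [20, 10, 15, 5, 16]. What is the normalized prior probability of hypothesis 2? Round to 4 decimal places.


The normalized prior is the weight divided by the total.
Total weight = 66
P(H2) = 10 / 66 = 0.1515

0.1515


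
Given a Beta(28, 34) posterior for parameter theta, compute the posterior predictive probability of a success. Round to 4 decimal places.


For a Beta-Bernoulli model, the predictive probability is the mean:
P(success) = 28/(28+34) = 28/62 = 0.4516

0.4516


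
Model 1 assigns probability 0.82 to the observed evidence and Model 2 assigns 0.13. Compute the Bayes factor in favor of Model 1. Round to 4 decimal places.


BF = P(data|M1) / P(data|M2)
= 0.82 / 0.13 = 6.3077

6.3077


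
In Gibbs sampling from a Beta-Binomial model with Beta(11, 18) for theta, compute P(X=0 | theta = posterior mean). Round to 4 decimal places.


Posterior mean = alpha/(alpha+beta) = 11/29 = 0.3793
P(X=0|theta=mean) = 1 - theta = 0.6207

0.6207


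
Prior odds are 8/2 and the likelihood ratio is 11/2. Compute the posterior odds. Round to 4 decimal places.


Posterior odds = prior odds * likelihood ratio
= (8/2) * (11/2)
= 88 / 4
= 22.0

22.0


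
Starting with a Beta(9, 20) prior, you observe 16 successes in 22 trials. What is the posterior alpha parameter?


For a Beta-Binomial conjugate model:
Posterior alpha = prior alpha + number of successes
= 9 + 16 = 25

25


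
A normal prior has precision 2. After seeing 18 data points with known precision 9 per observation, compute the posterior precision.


In the conjugate normal model, precisions add:
tau_posterior = tau_prior + n * tau_data
= 2 + 18*9 = 164

164


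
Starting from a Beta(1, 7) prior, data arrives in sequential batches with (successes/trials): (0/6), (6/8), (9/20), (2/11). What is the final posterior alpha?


In sequential Bayesian updating, we sum all successes.
Total successes = 17
Final alpha = 1 + 17 = 18

18


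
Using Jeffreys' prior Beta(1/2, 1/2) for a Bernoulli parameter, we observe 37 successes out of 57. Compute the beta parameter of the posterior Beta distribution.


Conjugate update: Beta(0.5 + k, 0.5 + n - k).
k = 37, n - k = 20
Posterior beta = 0.5 + (n - k) = 0.5 + 20 = 20.5

20.5


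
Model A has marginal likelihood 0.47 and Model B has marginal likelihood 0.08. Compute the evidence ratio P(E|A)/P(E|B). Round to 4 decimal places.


Evidence ratio = P(E|A) / P(E|B)
= 0.47 / 0.08
= 5.875

5.875


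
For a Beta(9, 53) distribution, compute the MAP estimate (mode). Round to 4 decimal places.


MAP = mode = (a-1)/(a+b-2)
= (9-1)/(9+53-2)
= 8/60 = 0.1333

0.1333


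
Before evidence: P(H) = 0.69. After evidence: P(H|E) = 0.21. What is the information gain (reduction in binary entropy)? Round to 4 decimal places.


Prior entropy = 0.8932
Posterior entropy = 0.7415
Information gain = 0.8932 - 0.7415 = 0.1517

0.1517


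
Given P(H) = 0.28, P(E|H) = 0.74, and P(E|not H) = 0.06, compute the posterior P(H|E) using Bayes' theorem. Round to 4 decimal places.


By Bayes' theorem: P(H|E) = P(E|H)*P(H) / P(E)
P(E) = P(E|H)*P(H) + P(E|not H)*P(not H)
P(E) = 0.74*0.28 + 0.06*0.72 = 0.2504
P(H|E) = 0.74*0.28 / 0.2504 = 0.8275

0.8275


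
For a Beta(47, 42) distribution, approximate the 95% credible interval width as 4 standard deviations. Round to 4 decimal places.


Variance of Beta(a,b) = ab / ((a+b)^2 * (a+b+1))
= 47*42 / ((89)^2 * 90)
= 0.0028
SD = sqrt(0.0028) = 0.0526
Width = 4 * SD = 0.2105

0.2105


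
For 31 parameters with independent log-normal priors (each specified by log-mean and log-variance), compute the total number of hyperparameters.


A log-normal prior has 2 hyperparameters per parameter.
Total = 31 * 2 = 62

62


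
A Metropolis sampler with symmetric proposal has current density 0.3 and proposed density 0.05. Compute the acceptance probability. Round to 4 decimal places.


For symmetric proposals, acceptance = min(1, pi(x*)/pi(x))
= min(1, 0.05/0.3)
= min(1, 0.1667) = 0.1667

0.1667


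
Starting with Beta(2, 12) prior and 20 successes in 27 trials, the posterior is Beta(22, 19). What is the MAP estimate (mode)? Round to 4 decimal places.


The mode of Beta(a, b) when a > 1 and b > 1 is (a-1)/(a+b-2)
= (22 - 1) / (22 + 19 - 2)
= 21 / 39
= 0.5385

0.5385


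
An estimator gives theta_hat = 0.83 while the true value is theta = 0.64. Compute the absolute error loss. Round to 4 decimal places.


The absolute error loss is |theta_hat - theta|
= |0.83 - 0.64|
= 0.19

0.19


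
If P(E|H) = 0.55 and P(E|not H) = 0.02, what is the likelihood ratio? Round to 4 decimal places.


Likelihood ratio = P(E|H) / P(E|not H)
= 0.55 / 0.02
= 27.5

27.5


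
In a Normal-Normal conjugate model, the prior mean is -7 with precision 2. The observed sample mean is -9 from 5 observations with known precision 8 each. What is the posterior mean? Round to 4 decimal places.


Posterior precision = tau0 + n*tau = 2 + 5*8 = 42
Posterior mean = (tau0*mu0 + n*tau*xbar) / posterior_precision
= (2*-7 + 5*8*-9) / 42
= -374 / 42 = -8.9048

-8.9048


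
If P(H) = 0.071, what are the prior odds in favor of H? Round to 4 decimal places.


Prior odds = P(H) / (1 - P(H))
= 0.071 / 0.929
= 0.0764

0.0764


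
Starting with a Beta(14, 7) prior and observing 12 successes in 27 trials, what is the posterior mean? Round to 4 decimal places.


Posterior parameters: alpha = 14 + 12 = 26
beta = 7 + 15 = 22
Posterior mean = alpha / (alpha + beta) = 26 / 48
= 0.5417

0.5417


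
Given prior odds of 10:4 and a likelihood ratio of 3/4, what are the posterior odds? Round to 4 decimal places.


Posterior odds = prior odds * LR
Prior odds = 10/4 = 2.5
LR = 3/4 = 0.75
Posterior odds = 2.5 * 0.75 = 1.875

1.875


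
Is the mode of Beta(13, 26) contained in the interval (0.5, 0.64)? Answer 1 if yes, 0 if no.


Mode = (a-1)/(a+b-2) = 12/37 = 0.3243
Interval: (0.5, 0.64)
Contains mode? 0

0


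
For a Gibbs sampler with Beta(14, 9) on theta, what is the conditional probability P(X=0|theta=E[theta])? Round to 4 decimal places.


E[theta] = 14/(14+9) = 0.6087
P(X=0|theta) = 1 - theta = 0.3913

0.3913


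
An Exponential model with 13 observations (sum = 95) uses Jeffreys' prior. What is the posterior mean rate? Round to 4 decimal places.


Posterior Gamma(13, 95)
E[lambda] = 13/95 = 0.1368

0.1368


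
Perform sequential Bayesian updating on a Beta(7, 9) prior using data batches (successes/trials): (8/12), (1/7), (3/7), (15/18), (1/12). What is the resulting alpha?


Accumulate successes: 28
Posterior alpha = prior alpha + sum of successes
= 7 + 28 = 35

35


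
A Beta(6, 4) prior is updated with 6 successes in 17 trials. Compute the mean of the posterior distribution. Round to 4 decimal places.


After update: Beta(12, 15)
Mean = 12 / (12 + 15) = 12 / 27
= 0.4444

0.4444


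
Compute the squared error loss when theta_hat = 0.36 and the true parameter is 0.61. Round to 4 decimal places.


L = (theta_hat - theta_true)^2
= (0.36 - 0.61)^2
= -0.25^2 = 0.0625

0.0625


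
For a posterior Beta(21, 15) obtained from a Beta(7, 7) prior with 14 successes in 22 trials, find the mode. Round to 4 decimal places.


Mode = (alpha - 1) / (alpha + beta - 2)
= 20 / 34
= 0.5882

0.5882


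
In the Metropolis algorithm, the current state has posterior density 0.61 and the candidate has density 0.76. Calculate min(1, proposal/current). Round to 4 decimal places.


Ratio = 0.76/0.61 = 1.2459
Acceptance probability = min(1, 1.2459)
= 1.0

1.0


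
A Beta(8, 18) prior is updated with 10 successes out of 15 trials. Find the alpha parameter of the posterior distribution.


In the Beta-Binomial conjugate update:
alpha_post = alpha_prior + successes
= 8 + 10
= 18

18


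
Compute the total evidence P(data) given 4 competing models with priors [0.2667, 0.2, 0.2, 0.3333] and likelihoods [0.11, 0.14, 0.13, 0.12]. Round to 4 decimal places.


Marginal likelihood = sum P(model_i) * P(data|model_i)
Model 1: 0.2667 * 0.11 = 0.0293
Model 2: 0.2 * 0.14 = 0.028
Model 3: 0.2 * 0.13 = 0.026
Model 4: 0.3333 * 0.12 = 0.04
Total = 0.1233

0.1233


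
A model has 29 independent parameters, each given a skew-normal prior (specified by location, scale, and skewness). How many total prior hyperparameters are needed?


Each skew-normal prior needs 3 hyperparameters (location, scale, and skewness).
Total = 3 * 29 = 87

87


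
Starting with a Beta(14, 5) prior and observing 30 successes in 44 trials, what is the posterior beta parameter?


Posterior beta = prior beta + failures
Failures = 44 - 30 = 14
beta_post = 5 + 14 = 19

19


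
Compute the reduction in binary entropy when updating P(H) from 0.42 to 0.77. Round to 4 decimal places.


H_before = -p*log2(p) - (1-p)*log2(1-p) for p=0.42: 0.9815
H_after for p=0.77: 0.778
Reduction = 0.9815 - 0.778 = 0.2034

0.2034


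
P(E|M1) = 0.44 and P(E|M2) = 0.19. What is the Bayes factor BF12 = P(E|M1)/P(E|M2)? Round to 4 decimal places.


Bayes factor BF12 = P(E|M1) / P(E|M2)
= 0.44 / 0.19
= 2.3158

2.3158


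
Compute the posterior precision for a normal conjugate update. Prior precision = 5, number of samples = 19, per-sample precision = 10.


tau_post = tau_0 + n * tau
= 5 + 19 * 10 = 195

195


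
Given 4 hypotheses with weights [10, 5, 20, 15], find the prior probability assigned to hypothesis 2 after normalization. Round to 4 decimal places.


To normalize, divide each weight by the sum of all weights.
Sum = 50
Prior(H2) = 5/50 = 0.1

0.1


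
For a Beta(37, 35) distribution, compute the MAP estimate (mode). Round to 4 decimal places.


MAP = mode = (a-1)/(a+b-2)
= (37-1)/(37+35-2)
= 36/70 = 0.5143

0.5143


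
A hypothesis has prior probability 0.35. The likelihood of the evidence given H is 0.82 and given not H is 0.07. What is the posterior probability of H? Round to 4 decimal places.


Using Bayes' theorem:
P(E) = 0.35 * 0.82 + 0.65 * 0.07
P(E) = 0.3325
P(H|E) = (0.35 * 0.82) / 0.3325 = 0.8632

0.8632


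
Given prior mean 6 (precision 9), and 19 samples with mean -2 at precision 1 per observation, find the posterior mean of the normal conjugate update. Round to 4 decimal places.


The posterior mean is a precision-weighted average of prior and data.
Post. prec. = 9 + 19 = 28
Post. mean = (54 + -38)/28 = 16/28 = 0.5714

0.5714


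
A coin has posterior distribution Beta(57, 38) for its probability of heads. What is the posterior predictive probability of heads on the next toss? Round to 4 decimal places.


Posterior predictive = E[theta] = alpha/(alpha+beta)
= 57/95
= 0.6

0.6


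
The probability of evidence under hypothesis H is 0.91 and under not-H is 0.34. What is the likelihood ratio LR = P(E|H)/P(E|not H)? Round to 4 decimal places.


LR = 0.91 / 0.34
= 2.6765

2.6765


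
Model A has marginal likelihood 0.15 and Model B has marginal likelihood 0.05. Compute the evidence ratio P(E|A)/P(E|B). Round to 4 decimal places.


Evidence ratio = P(E|A) / P(E|B)
= 0.15 / 0.05
= 3.0

3.0


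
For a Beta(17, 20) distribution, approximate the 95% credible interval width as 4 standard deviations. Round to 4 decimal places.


Variance of Beta(a,b) = ab / ((a+b)^2 * (a+b+1))
= 17*20 / ((37)^2 * 38)
= 0.0065
SD = sqrt(0.0065) = 0.0808
Width = 4 * SD = 0.3234

0.3234


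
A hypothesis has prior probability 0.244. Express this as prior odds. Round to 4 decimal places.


Odds = P(H) / P(not H) = 0.244 / 0.756
= 0.3228

0.3228


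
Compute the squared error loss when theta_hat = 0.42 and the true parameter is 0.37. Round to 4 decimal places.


L = (theta_hat - theta_true)^2
= (0.42 - 0.37)^2
= 0.05^2 = 0.0025

0.0025


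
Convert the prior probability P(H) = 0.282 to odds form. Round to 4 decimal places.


P(not H) = 1 - 0.282 = 0.718
Odds = 0.282 / 0.718 = 0.3928

0.3928


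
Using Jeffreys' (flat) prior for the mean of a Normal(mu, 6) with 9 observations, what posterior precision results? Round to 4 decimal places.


Flat prior means prior precision is 0.
Posterior precision = n / sigma^2 = 9/6 = 1.5

1.5


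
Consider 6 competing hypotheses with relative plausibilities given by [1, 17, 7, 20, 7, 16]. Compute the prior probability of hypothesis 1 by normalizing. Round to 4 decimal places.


Sum of weights = 1 + 17 + 7 + 20 + 7 + 16 = 68
Normalized prior for H1 = 1 / 68
= 0.0147

0.0147


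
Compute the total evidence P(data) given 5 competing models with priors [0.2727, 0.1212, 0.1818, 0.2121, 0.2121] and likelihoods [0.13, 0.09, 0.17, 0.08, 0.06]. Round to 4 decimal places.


Marginal likelihood = sum P(model_i) * P(data|model_i)
Model 1: 0.2727 * 0.13 = 0.0355
Model 2: 0.1212 * 0.09 = 0.0109
Model 3: 0.1818 * 0.17 = 0.0309
Model 4: 0.2121 * 0.08 = 0.017
Model 5: 0.2121 * 0.06 = 0.0127
Total = 0.107

0.107


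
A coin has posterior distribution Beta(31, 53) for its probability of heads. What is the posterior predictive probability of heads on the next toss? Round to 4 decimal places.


Posterior predictive = E[theta] = alpha/(alpha+beta)
= 31/84
= 0.369

0.369


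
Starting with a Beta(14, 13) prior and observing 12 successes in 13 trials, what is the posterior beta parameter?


Posterior beta = prior beta + failures
Failures = 13 - 12 = 1
beta_post = 13 + 1 = 14

14


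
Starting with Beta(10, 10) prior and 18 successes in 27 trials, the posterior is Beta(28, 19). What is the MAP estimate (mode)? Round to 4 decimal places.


The mode of Beta(a, b) when a > 1 and b > 1 is (a-1)/(a+b-2)
= (28 - 1) / (28 + 19 - 2)
= 27 / 45
= 0.6

0.6


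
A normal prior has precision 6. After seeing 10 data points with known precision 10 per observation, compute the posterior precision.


In the conjugate normal model, precisions add:
tau_posterior = tau_prior + n * tau_data
= 6 + 10*10 = 106

106


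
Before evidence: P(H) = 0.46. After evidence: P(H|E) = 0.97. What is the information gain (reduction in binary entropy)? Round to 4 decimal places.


Prior entropy = 0.9954
Posterior entropy = 0.1944
Information gain = 0.9954 - 0.1944 = 0.801

0.801


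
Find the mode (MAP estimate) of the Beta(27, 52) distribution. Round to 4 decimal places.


For Beta(a,b) with a,b > 1:
Mode = (a-1)/(a+b-2) = (27-1)/(79-2)
= 26/77 = 0.3377

0.3377


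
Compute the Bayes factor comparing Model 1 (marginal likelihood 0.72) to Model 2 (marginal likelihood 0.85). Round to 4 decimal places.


BF12 = marginal likelihood of M1 / marginal likelihood of M2
= 0.72/0.85
= 0.8471

0.8471


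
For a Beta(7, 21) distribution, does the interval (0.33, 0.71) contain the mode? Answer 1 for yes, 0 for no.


Mode of Beta(a,b) = (a-1)/(a+b-2)
= (7-1)/(7+21-2) = 0.2308
Check: 0.33 <= 0.2308 <= 0.71?
Result: 0

0


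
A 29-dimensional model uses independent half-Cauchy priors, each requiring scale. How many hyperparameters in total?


Per parameter: 1 (scale).
Total = 29 * 1 = 29

29


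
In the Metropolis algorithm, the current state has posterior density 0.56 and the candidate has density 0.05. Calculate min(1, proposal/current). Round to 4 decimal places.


Ratio = 0.05/0.56 = 0.0893
Acceptance probability = min(1, 0.0893)
= 0.0893

0.0893


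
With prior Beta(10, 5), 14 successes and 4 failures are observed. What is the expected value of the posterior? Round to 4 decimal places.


Posterior = Beta(24, 9)
E[theta] = alpha/(alpha+beta)
= 24/33 = 0.7273

0.7273


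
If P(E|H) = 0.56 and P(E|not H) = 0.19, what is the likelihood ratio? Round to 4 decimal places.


Likelihood ratio = P(E|H) / P(E|not H)
= 0.56 / 0.19
= 2.9474

2.9474


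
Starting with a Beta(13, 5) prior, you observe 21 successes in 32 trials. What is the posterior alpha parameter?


For a Beta-Binomial conjugate model:
Posterior alpha = prior alpha + number of successes
= 13 + 21 = 34

34


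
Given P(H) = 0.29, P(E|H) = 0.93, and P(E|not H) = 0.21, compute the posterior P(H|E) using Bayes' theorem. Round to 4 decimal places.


By Bayes' theorem: P(H|E) = P(E|H)*P(H) / P(E)
P(E) = P(E|H)*P(H) + P(E|not H)*P(not H)
P(E) = 0.93*0.29 + 0.21*0.71 = 0.4188
P(H|E) = 0.93*0.29 / 0.4188 = 0.644

0.644


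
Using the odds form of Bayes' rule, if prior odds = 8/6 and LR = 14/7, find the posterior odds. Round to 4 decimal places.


Bayes' rule in odds form: posterior odds = prior odds * LR
= (8 * 14) / (6 * 7)
= 112/42 = 2.6667

2.6667


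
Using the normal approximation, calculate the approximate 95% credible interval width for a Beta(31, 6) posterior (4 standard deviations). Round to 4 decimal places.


Var(Beta) = 31*6/(37^2 * 38) = 0.0036
SD = 0.0598
Width ~ 4*SD = 0.2392

0.2392


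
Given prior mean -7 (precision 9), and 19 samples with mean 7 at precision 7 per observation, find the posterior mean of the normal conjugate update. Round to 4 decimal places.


The posterior mean is a precision-weighted average of prior and data.
Post. prec. = 9 + 133 = 142
Post. mean = (-63 + 931)/142 = 868/142 = 6.1127

6.1127


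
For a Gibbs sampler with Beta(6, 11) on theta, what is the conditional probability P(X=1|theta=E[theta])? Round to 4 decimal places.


E[theta] = 6/(6+11) = 0.3529
P(X=1|theta) = theta = 0.3529

0.3529


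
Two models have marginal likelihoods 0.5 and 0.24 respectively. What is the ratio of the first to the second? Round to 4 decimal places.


Evidence ratio = 0.5 / 0.24
= 2.0833

2.0833


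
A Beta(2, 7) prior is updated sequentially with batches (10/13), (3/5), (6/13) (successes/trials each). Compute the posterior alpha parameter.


Sequential conjugate updating is equivalent to a single batch update.
Total successes across all batches = 19
alpha_posterior = alpha_prior + total_successes = 2 + 19
= 21

21


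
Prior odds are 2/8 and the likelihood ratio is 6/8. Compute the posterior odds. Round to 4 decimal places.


Posterior odds = prior odds * likelihood ratio
= (2/8) * (6/8)
= 12 / 64
= 0.1875

0.1875


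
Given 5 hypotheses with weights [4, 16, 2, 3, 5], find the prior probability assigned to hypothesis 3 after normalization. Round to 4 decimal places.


To normalize, divide each weight by the sum of all weights.
Sum = 30
Prior(H3) = 2/30 = 0.0667

0.0667


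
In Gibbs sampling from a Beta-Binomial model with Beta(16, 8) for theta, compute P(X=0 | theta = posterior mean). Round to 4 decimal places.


Posterior mean = alpha/(alpha+beta) = 16/24 = 0.6667
P(X=0|theta=mean) = 1 - theta = 0.3333

0.3333


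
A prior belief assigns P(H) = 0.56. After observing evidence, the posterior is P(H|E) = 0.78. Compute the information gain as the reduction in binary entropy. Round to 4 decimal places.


H(prior) = -0.56*log2(0.56) - 0.44*log2(0.44)
= 0.9896
H(post) = -0.78*log2(0.78) - 0.22*log2(0.22)
= 0.7602
IG = 0.9896 - 0.7602 = 0.2294

0.2294


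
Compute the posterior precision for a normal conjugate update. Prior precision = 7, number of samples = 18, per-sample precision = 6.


tau_post = tau_0 + n * tau
= 7 + 18 * 6 = 115

115


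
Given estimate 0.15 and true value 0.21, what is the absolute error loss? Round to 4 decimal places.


Absolute error = |estimate - true|
= |-0.06| = 0.06

0.06


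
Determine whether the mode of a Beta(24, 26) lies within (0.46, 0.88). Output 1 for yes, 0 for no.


First find the mode: (a-1)/(a+b-2) = 0.4792
Is 0.4792 in (0.46, 0.88)? 1

1


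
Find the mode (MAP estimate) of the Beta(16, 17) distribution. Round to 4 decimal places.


For Beta(a,b) with a,b > 1:
Mode = (a-1)/(a+b-2) = (16-1)/(33-2)
= 15/31 = 0.4839

0.4839


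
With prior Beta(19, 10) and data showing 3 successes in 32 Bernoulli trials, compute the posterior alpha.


Conjugate update: alpha_posterior = alpha_prior + k
= 19 + 3 = 22

22


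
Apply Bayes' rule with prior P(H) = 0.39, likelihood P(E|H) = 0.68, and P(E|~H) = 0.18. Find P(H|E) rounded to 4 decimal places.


Step 1: Compute marginal P(E) = P(E|H)P(H) + P(E|~H)P(~H)
= 0.68*0.39 + 0.18*0.61 = 0.375
Step 2: P(H|E) = P(E|H)P(H)/P(E) = 0.2652/0.375
= 0.7072

0.7072


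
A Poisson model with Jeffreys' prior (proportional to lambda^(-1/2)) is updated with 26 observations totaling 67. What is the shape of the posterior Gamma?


Posterior = Gamma(0.5 + S, n)
= Gamma(0.5 + 67, 26)
Posterior shape = 0.5 + S = 0.5 + 67 = 67.5

67.5


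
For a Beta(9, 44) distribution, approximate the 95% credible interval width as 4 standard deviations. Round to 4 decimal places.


Variance of Beta(a,b) = ab / ((a+b)^2 * (a+b+1))
= 9*44 / ((53)^2 * 54)
= 0.0026
SD = sqrt(0.0026) = 0.0511
Width = 4 * SD = 0.2044

0.2044


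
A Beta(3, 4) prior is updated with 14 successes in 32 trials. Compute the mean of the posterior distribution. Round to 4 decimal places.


After update: Beta(17, 22)
Mean = 17 / (17 + 22) = 17 / 39
= 0.4359

0.4359


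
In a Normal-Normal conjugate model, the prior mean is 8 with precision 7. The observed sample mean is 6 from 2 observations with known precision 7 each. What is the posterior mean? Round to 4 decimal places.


Posterior precision = tau0 + n*tau = 7 + 2*7 = 21
Posterior mean = (tau0*mu0 + n*tau*xbar) / posterior_precision
= (7*8 + 2*7*6) / 21
= 140 / 21 = 6.6667

6.6667


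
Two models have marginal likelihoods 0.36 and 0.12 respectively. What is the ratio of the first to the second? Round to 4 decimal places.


Evidence ratio = 0.36 / 0.12
= 3.0

3.0


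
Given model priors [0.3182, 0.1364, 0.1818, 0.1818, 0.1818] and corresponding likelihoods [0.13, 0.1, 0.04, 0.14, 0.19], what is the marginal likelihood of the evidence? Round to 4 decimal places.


P(E) = sum_i P(M_i) P(E|M_i)
= 0.0414 + 0.0136 + 0.0073 + 0.0255 + 0.0345
= 0.1223

0.1223


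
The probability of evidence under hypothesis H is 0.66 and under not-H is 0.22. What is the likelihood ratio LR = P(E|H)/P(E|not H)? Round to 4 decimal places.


LR = 0.66 / 0.22
= 3.0

3.0


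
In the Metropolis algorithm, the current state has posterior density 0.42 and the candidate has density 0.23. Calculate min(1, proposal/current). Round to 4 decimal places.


Ratio = 0.23/0.42 = 0.5476
Acceptance probability = min(1, 0.5476)
= 0.5476

0.5476


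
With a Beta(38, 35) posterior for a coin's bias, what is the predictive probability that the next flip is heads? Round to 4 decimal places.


The predictive probability equals the posterior mean.
P(next = heads) = alpha / (alpha + beta)
= 38 / 73 = 0.5205

0.5205


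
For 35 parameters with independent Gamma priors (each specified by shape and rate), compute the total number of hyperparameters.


A Gamma prior has 2 hyperparameters per parameter.
Total = 35 * 2 = 70

70


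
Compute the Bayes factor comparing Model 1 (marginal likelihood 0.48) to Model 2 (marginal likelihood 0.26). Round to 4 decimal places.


BF12 = marginal likelihood of M1 / marginal likelihood of M2
= 0.48/0.26
= 1.8462

1.8462


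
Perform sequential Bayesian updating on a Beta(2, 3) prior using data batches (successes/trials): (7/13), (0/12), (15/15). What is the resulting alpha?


Accumulate successes: 22
Posterior alpha = prior alpha + sum of successes
= 2 + 22 = 24

24


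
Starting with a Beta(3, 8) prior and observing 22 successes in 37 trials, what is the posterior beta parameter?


Posterior beta = prior beta + failures
Failures = 37 - 22 = 15
beta_post = 8 + 15 = 23

23


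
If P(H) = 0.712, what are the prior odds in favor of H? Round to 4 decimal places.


Prior odds = P(H) / (1 - P(H))
= 0.712 / 0.288
= 2.4722

2.4722


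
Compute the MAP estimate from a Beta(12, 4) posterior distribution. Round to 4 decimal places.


MAP = mode of Beta distribution
= (alpha - 1)/(alpha + beta - 2)
= (12-1)/(12+4-2)
= 11/14 = 0.7857

0.7857


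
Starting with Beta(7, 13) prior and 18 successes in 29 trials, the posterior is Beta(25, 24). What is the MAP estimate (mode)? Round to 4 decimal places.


The mode of Beta(a, b) when a > 1 and b > 1 is (a-1)/(a+b-2)
= (25 - 1) / (25 + 24 - 2)
= 24 / 47
= 0.5106

0.5106


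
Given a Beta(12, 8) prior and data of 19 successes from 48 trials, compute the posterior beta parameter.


Number of failures = 48 - 19 = 29
Posterior beta = 8 + 29 = 37

37


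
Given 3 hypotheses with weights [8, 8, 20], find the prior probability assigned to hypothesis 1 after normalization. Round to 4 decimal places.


To normalize, divide each weight by the sum of all weights.
Sum = 36
Prior(H1) = 8/36 = 0.2222

0.2222


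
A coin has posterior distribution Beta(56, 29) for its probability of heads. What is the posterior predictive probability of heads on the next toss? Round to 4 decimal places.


Posterior predictive = E[theta] = alpha/(alpha+beta)
= 56/85
= 0.6588

0.6588
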